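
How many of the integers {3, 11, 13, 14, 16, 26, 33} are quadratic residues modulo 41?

(3/41) = -1 → non-residue.
(11/41) = -1 → non-residue.
(13/41) = -1 → non-residue.
(14/41) = -1 → non-residue.
(16/41) = +1 → QR.
(26/41) = -1 → non-residue.
(33/41) = +1 → QR.
Total quadratic residues among the 7: 2.

2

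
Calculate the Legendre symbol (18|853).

Euler's criterion: (18/853) ≡ 18^426 (mod 853).
18^2 ≡ 324 (mod 853)
18^4 ≡ 57 (mod 853)
18^8 ≡ 690 (mod 853)
18^16 ≡ 126 (mod 853)
18^32 ≡ 522 (mod 853)
18^64 ≡ 377 (mod 853)
18^128 ≡ 531 (mod 853)
18^256 ≡ 471 (mod 853)
18^426 = 18^(256+128+32+8+2) ≡ 852 (mod 853).
Result is 852 ≡ −1, so (18/853) = −1.

-1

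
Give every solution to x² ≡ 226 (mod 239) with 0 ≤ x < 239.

Since 239 ≡ 3 (mod 4), a square root of 226 is 226^((239+1)/4) = 226^60 mod 239.
Repeated squaring: 226^2≡169, 226^4≡120, 226^8≡60, 226^16≡15, 226^32≡225 (mod 239).
226^60 = 226^(32+16+8+4) ≡ 153 (mod 239).
Check: 153² = 23409 ≡ 226 (mod 239). The two roots are 86 and 153.

86, 153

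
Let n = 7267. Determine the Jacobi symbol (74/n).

Pull out 2: since 7267 ≡ 3 (mod 8), (2/7267) = -1.
Reciprocity: 37 ≡ 1 and 7267 ≡ 3 (mod 4), so (37/7267) = +(7267/37).
Reduce top mod 37: now compute (15/37).
Reciprocity: 15 ≡ 3 and 37 ≡ 1 (mod 4), so (15/37) = +(37/15).
Reduce top mod 15: now compute (7/15).
Reciprocity: 7 ≡ 3 and 15 ≡ 3 (mod 4), so (7/15) = −(15/7).
Reduce top mod 7: now compute (1/7).
Reached (1/7) = 1. Collecting the sign flips along the way, the symbol is +1.

1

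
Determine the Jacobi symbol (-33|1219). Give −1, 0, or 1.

-1

First reduce: -33 ≡ 1186 (mod 1219).
Pull out 2: since 1219 ≡ 3 (mod 8), (2/1219) = -1.
Reciprocity: 593 ≡ 1 and 1219 ≡ 3 (mod 4), so (593/1219) = +(1219/593).
Reduce top mod 593: now compute (33/593).
Reciprocity: 33 ≡ 1 and 593 ≡ 1 (mod 4), so (33/593) = +(593/33).
Reduce top mod 33: now compute (32/33).
Pull out 2^5: since 33 ≡ 1 (mod 8), (2/33) = +1, so (2/33)^5 = +1.
Reached (1/33) = 1. Collecting the sign flips along the way, the symbol is -1.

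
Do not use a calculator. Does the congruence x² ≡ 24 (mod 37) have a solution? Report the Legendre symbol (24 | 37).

-1

Pull out 2^3: since 37 ≡ 5 (mod 8), (2/37) = -1, so (2/37)^3 = -1.
Reciprocity: 3 ≡ 3 and 37 ≡ 1 (mod 4), so (3/37) = +(37/3).
Reduce top mod 3: now compute (1/3).
Reached (1/3) = 1. Collecting the sign flips along the way, the symbol is -1.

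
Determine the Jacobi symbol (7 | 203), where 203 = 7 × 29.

Reciprocity: 7 ≡ 3 and 203 ≡ 3 (mod 4), so (7/203) = −(203/7).
Reduce top mod 7: now compute (0/7).
Top reduces to 0: gcd > 1, so the symbol is 0.

0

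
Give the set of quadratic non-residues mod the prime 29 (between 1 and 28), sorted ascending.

2,3,8,10,11,12,14,15,17,18,19,21,26,27

Square k = 1,…,14 (k and 29−k give the same square):
1²=1, 2²=4, 3²=9, 4²=16, 5²=25, 6²≡7, 7²≡20, 8²≡6, 9²≡23, 10²≡13, 11²≡5, 12²≡28, 13²≡24, 14²≡22 (mod 29).
The residues are {1, 4, 5, 6, 7, 9, 13, 16, 20, 22, 23, 24, 25, 28}; the non-residues are the remaining 14 nonzero classes.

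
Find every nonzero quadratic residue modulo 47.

Square k = 1,…,23 (k and 47−k give the same square):
1²=1, 2²=4, 3²=9, 4²=16, 5²=25, 6²=36, 7²≡2, 8²≡17, 9²≡34, 10²≡6, 11²≡27, 12²≡3, 13²≡28, 14²≡8, 15²≡37, 16²≡21, 17²≡7, 18²≡42, 19²≡32, 20²≡24, 21²≡18, 22²≡14, 23²≡12 (mod 47).
So the quadratic residues mod 47 are {1, 2, 3, 4, 6, 7, 8, 9, 12, 14, 16, 17, 18, 21, 24, 25, 27, 28, 32, 34, 36, 37, 42}.

1,2,3,4,6,7,8,9,12,14,16,17,18,21,24,25,27,28,32,34,36,37,42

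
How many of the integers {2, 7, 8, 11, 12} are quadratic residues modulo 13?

(2/13) = -1 → non-residue.
(7/13) = -1 → non-residue.
(8/13) = -1 → non-residue.
(11/13) = -1 → non-residue.
(12/13) = +1 → QR.
Total quadratic residues among the 5: 1.

1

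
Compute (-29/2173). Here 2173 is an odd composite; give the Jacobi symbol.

First reduce: -29 ≡ 2144 (mod 2173).
Pull out 2^5: since 2173 ≡ 5 (mod 8), (2/2173) = -1, so (2/2173)^5 = -1.
Reciprocity: 67 ≡ 3 and 2173 ≡ 1 (mod 4), so (67/2173) = +(2173/67).
Reduce top mod 67: now compute (29/67).
Reciprocity: 29 ≡ 1 and 67 ≡ 3 (mod 4), so (29/67) = +(67/29).
Reduce top mod 29: now compute (9/29).
Reciprocity: 9 ≡ 1 and 29 ≡ 1 (mod 4), so (9/29) = +(29/9).
Reduce top mod 9: now compute (2/9).
Pull out 2: since 9 ≡ 1 (mod 8), (2/9) = +1.
Reached (1/9) = 1. Collecting the sign flips along the way, the symbol is -1.

-1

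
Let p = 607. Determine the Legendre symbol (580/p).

Euler's criterion: (580/607) ≡ 580^303 (mod 607).
580^2 ≡ 122 (mod 607)
580^4 ≡ 316 (mod 607)
580^8 ≡ 308 (mod 607)
580^16 ≡ 172 (mod 607)
580^32 ≡ 448 (mod 607)
580^64 ≡ 394 (mod 607)
580^128 ≡ 451 (mod 607)
580^256 ≡ 56 (mod 607)
580^303 = 580^(256+32+8+4+2+1) ≡ 1 (mod 607).
Result is 1, so (580/607) = 1.

1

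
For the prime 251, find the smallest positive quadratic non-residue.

(2/251) = −1, so 2 is the smallest positive non-residue mod 251.

2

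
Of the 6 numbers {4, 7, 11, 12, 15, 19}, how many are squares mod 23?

2

(4/23) = +1 → QR.
(7/23) = -1 → non-residue.
(11/23) = -1 → non-residue.
(12/23) = +1 → QR.
(15/23) = -1 → non-residue.
(19/23) = -1 → non-residue.
Total quadratic residues among the 6: 2.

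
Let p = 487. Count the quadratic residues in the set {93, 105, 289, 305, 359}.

1

(93/487) = -1 → non-residue.
(105/487) = -1 → non-residue.
(289/487) = +1 → QR.
(305/487) = -1 → non-residue.
(359/487) = -1 → non-residue.
Total quadratic residues among the 5: 1.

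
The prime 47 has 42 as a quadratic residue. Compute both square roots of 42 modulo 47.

Since 47 ≡ 3 (mod 4), a square root of 42 is 42^((47+1)/4) = 42^12 mod 47.
Repeated squaring: 42^2≡25, 42^4≡14, 42^8≡8 (mod 47).
42^12 = 42^(8+4) ≡ 18 (mod 47).
Check: 18² = 324 ≡ 42 (mod 47). The two roots are 18 and 29.

18, 29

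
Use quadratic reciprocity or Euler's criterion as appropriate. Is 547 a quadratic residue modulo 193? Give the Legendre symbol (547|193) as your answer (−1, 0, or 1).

First reduce: 547 ≡ 161 (mod 193).
Reciprocity: 161 ≡ 1 and 193 ≡ 1 (mod 4), so (161/193) = +(193/161).
Reduce top mod 161: now compute (32/161).
Pull out 2^5: since 161 ≡ 1 (mod 8), (2/161) = +1, so (2/161)^5 = +1.
Reached (1/161) = 1. Collecting the sign flips along the way, the symbol is +1.

1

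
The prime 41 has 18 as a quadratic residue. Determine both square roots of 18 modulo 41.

41 ≡ 1 (mod 4), so we find a root by search.
Trying successive values, 10² = 100 ≡ 18 (mod 41). The other root is 41 − 10 = 31.

10, 31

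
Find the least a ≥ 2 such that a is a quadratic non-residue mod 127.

3

(2/127) = +1, so 2 is a residue.
(3/127) = −1, so 3 is the smallest positive non-residue mod 127.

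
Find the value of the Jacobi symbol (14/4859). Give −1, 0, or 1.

1

Pull out 2: since 4859 ≡ 3 (mod 8), (2/4859) = -1.
Reciprocity: 7 ≡ 3 and 4859 ≡ 3 (mod 4), so (7/4859) = −(4859/7).
Reduce top mod 7: now compute (1/7).
Reached (1/7) = 1. Collecting the sign flips along the way, the symbol is +1.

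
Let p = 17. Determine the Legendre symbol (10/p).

Pull out 2: since 17 ≡ 1 (mod 8), (2/17) = +1.
Reciprocity: 5 ≡ 1 and 17 ≡ 1 (mod 4), so (5/17) = +(17/5).
Reduce top mod 5: now compute (2/5).
Pull out 2: since 5 ≡ 5 (mod 8), (2/5) = -1.
Reached (1/5) = 1. Collecting the sign flips along the way, the symbol is -1.

-1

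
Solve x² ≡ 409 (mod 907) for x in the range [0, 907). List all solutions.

440, 467

Since 907 ≡ 3 (mod 4), a square root of 409 is 409^((907+1)/4) = 409^227 mod 907.
Repeated squaring: 409^2≡393, 409^4≡259, 409^8≡870, 409^16≡462, 409^32≡299, 409^64≡515, 409^128≡381 (mod 907).
409^227 = 409^(128+64+32+2+1) ≡ 467 (mod 907).
Check: 467² = 218089 ≡ 409 (mod 907). The two roots are 440 and 467.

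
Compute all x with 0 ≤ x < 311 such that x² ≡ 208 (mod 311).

Since 311 ≡ 3 (mod 4), a square root of 208 is 208^((311+1)/4) = 208^78 mod 311.
Repeated squaring: 208^2≡35, 208^4≡292, 208^8≡50, 208^16≡12, 208^32≡144, 208^64≡210 (mod 311).
208^78 = 208^(64+8+4+2) ≡ 72 (mod 311).
Check: 72² = 5184 ≡ 208 (mod 311). The two roots are 72 and 239.

72, 239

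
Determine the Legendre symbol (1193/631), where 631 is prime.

First reduce: 1193 ≡ 562 (mod 631).
Pull out 2: since 631 ≡ 7 (mod 8), (2/631) = +1.
Reciprocity: 281 ≡ 1 and 631 ≡ 3 (mod 4), so (281/631) = +(631/281).
Reduce top mod 281: now compute (69/281).
Reciprocity: 69 ≡ 1 and 281 ≡ 1 (mod 4), so (69/281) = +(281/69).
Reduce top mod 69: now compute (5/69).
Reciprocity: 5 ≡ 1 and 69 ≡ 1 (mod 4), so (5/69) = +(69/5).
Reduce top mod 5: now compute (4/5).
Pull out 2^2: since 5 ≡ 5 (mod 8), (2/5) = -1, so (2/5)^2 = +1.
Reached (1/5) = 1. Collecting the sign flips along the way, the symbol is +1.

1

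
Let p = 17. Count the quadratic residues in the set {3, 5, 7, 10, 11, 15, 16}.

(3/17) = -1 → non-residue.
(5/17) = -1 → non-residue.
(7/17) = -1 → non-residue.
(10/17) = -1 → non-residue.
(11/17) = -1 → non-residue.
(15/17) = +1 → QR.
(16/17) = +1 → QR.
Total quadratic residues among the 7: 2.

2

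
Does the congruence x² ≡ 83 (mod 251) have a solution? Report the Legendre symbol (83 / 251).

1

Euler's criterion: (83/251) ≡ 83^125 (mod 251).
83^2 ≡ 112 (mod 251)
83^4 ≡ 245 (mod 251)
83^8 ≡ 36 (mod 251)
83^16 ≡ 41 (mod 251)
83^32 ≡ 175 (mod 251)
83^64 ≡ 3 (mod 251)
83^125 = 83^(64+32+16+8+4+1) ≡ 1 (mod 251).
Result is 1, so (83/251) = 1.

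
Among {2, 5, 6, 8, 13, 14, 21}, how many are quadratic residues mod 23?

(2/23) = +1 → QR.
(5/23) = -1 → non-residue.
(6/23) = +1 → QR.
(8/23) = +1 → QR.
(13/23) = +1 → QR.
(14/23) = -1 → non-residue.
(21/23) = -1 → non-residue.
Total quadratic residues among the 7: 4.

4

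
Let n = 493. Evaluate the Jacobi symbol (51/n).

0

Reciprocity: 51 ≡ 3 and 493 ≡ 1 (mod 4), so (51/493) = +(493/51).
Reduce top mod 51: now compute (34/51).
Pull out 2: since 51 ≡ 3 (mod 8), (2/51) = -1.
Reciprocity: 17 ≡ 1 and 51 ≡ 3 (mod 4), so (17/51) = +(51/17).
Reduce top mod 17: now compute (0/17).
Top reduces to 0: gcd > 1, so the symbol is 0.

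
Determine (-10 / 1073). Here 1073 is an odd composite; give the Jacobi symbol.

First reduce: -10 ≡ 1063 (mod 1073).
Reciprocity: 1063 ≡ 3 and 1073 ≡ 1 (mod 4), so (1063/1073) = +(1073/1063).
Reduce top mod 1063: now compute (10/1063).
Pull out 2: since 1063 ≡ 7 (mod 8), (2/1063) = +1.
Reciprocity: 5 ≡ 1 and 1063 ≡ 3 (mod 4), so (5/1063) = +(1063/5).
Reduce top mod 5: now compute (3/5).
Reciprocity: 3 ≡ 3 and 5 ≡ 1 (mod 4), so (3/5) = +(5/3).
Reduce top mod 3: now compute (2/3).
Pull out 2: since 3 ≡ 3 (mod 8), (2/3) = -1.
Reached (1/3) = 1. Collecting the sign flips along the way, the symbol is -1.

-1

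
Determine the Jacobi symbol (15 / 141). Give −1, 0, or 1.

Reciprocity: 15 ≡ 3 and 141 ≡ 1 (mod 4), so (15/141) = +(141/15).
Reduce top mod 15: now compute (6/15).
Pull out 2: since 15 ≡ 7 (mod 8), (2/15) = +1.
Reciprocity: 3 ≡ 3 and 15 ≡ 3 (mod 4), so (3/15) = −(15/3).
Reduce top mod 3: now compute (0/3).
Top reduces to 0: gcd > 1, so the symbol is 0.

0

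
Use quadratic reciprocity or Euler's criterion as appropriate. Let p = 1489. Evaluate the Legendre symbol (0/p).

0

Top reduces to 0: gcd > 1, so the symbol is 0.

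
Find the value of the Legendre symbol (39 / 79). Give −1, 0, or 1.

-1

Euler's criterion: (39/79) ≡ 39^39 (mod 79).
39^2 ≡ 20 (mod 79)
39^4 ≡ 5 (mod 79)
39^8 ≡ 25 (mod 79)
39^16 ≡ 72 (mod 79)
39^32 ≡ 49 (mod 79)
39^39 = 39^(32+4+2+1) ≡ 78 (mod 79).
Result is 78 ≡ −1, so (39/79) = −1.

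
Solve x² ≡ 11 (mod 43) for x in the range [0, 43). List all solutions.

Since 43 ≡ 3 (mod 4), a square root of 11 is 11^((43+1)/4) = 11^11 mod 43.
Repeated squaring: 11^2≡35, 11^4≡21, 11^8≡11 (mod 43).
11^11 = 11^(8+2+1) ≡ 21 (mod 43).
Check: 21² = 441 ≡ 11 (mod 43). The two roots are 21 and 22.

21, 22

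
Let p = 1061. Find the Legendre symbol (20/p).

1

Pull out 2^2: since 1061 ≡ 5 (mod 8), (2/1061) = -1, so (2/1061)^2 = +1.
Reciprocity: 5 ≡ 1 and 1061 ≡ 1 (mod 4), so (5/1061) = +(1061/5).
Reduce top mod 5: now compute (1/5).
Reached (1/5) = 1. Collecting the sign flips along the way, the symbol is +1.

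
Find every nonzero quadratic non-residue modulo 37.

Square k = 1,…,18 (k and 37−k give the same square):
1²=1, 2²=4, 3²=9, 4²=16, 5²=25, 6²=36, 7²≡12, 8²≡27, 9²≡7, 10²≡26, 11²≡10, 12²≡33, 13²≡21, 14²≡11, 15²≡3, 16²≡34, 17²≡30, 18²≡28 (mod 37).
The residues are {1, 3, 4, 7, 9, 10, 11, 12, 16, 21, 25, 26, 27, 28, 30, 33, 34, 36}; the non-residues are the remaining 18 nonzero classes.

2 5 6 8 13 14 15 17 18 19 20 22 23 24 29 31 32 35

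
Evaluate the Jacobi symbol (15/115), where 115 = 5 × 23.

Reciprocity: 15 ≡ 3 and 115 ≡ 3 (mod 4), so (15/115) = −(115/15).
Reduce top mod 15: now compute (10/15).
Pull out 2: since 15 ≡ 7 (mod 8), (2/15) = +1.
Reciprocity: 5 ≡ 1 and 15 ≡ 3 (mod 4), so (5/15) = +(15/5).
Reduce top mod 5: now compute (0/5).
Top reduces to 0: gcd > 1, so the symbol is 0.

0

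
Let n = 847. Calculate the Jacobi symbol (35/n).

0

Reciprocity: 35 ≡ 3 and 847 ≡ 3 (mod 4), so (35/847) = −(847/35).
Reduce top mod 35: now compute (7/35).
Reciprocity: 7 ≡ 3 and 35 ≡ 3 (mod 4), so (7/35) = −(35/7).
Reduce top mod 7: now compute (0/7).
Top reduces to 0: gcd > 1, so the symbol is 0.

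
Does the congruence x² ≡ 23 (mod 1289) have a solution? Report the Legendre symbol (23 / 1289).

1

Reciprocity: 23 ≡ 3 and 1289 ≡ 1 (mod 4), so (23/1289) = +(1289/23).
Reduce top mod 23: now compute (1/23).
Reached (1/23) = 1. Collecting the sign flips along the way, the symbol is +1.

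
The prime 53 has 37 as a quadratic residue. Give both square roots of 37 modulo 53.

14, 39

53 ≡ 1 (mod 4), so we find a root by search.
Trying successive values, 14² = 196 ≡ 37 (mod 53). The other root is 53 − 14 = 39.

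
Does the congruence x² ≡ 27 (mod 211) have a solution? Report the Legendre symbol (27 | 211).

-1

Euler's criterion: (27/211) ≡ 27^105 (mod 211).
27^2 ≡ 96 (mod 211)
27^4 ≡ 143 (mod 211)
27^8 ≡ 193 (mod 211)
27^16 ≡ 113 (mod 211)
27^32 ≡ 109 (mod 211)
27^64 ≡ 65 (mod 211)
27^105 = 27^(64+32+8+1) ≡ 210 (mod 211).
Result is 210 ≡ −1, so (27/211) = −1.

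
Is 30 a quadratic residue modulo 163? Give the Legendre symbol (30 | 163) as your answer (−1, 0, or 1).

-1

Pull out 2: since 163 ≡ 3 (mod 8), (2/163) = -1.
Reciprocity: 15 ≡ 3 and 163 ≡ 3 (mod 4), so (15/163) = −(163/15).
Reduce top mod 15: now compute (13/15).
Reciprocity: 13 ≡ 1 and 15 ≡ 3 (mod 4), so (13/15) = +(15/13).
Reduce top mod 13: now compute (2/13).
Pull out 2: since 13 ≡ 5 (mod 8), (2/13) = -1.
Reached (1/13) = 1. Collecting the sign flips along the way, the symbol is -1.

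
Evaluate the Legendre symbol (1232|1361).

1

Pull out 2^4: since 1361 ≡ 1 (mod 8), (2/1361) = +1, so (2/1361)^4 = +1.
Reciprocity: 77 ≡ 1 and 1361 ≡ 1 (mod 4), so (77/1361) = +(1361/77).
Reduce top mod 77: now compute (52/77).
Pull out 2^2: since 77 ≡ 5 (mod 8), (2/77) = -1, so (2/77)^2 = +1.
Reciprocity: 13 ≡ 1 and 77 ≡ 1 (mod 4), so (13/77) = +(77/13).
Reduce top mod 13: now compute (12/13).
Pull out 2^2: since 13 ≡ 5 (mod 8), (2/13) = -1, so (2/13)^2 = +1.
Reciprocity: 3 ≡ 3 and 13 ≡ 1 (mod 4), so (3/13) = +(13/3).
Reduce top mod 3: now compute (1/3).
Reached (1/3) = 1. Collecting the sign flips along the way, the symbol is +1.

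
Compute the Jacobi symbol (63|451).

1

Reciprocity: 63 ≡ 3 and 451 ≡ 3 (mod 4), so (63/451) = −(451/63).
Reduce top mod 63: now compute (10/63).
Pull out 2: since 63 ≡ 7 (mod 8), (2/63) = +1.
Reciprocity: 5 ≡ 1 and 63 ≡ 3 (mod 4), so (5/63) = +(63/5).
Reduce top mod 5: now compute (3/5).
Reciprocity: 3 ≡ 3 and 5 ≡ 1 (mod 4), so (3/5) = +(5/3).
Reduce top mod 3: now compute (2/3).
Pull out 2: since 3 ≡ 3 (mod 8), (2/3) = -1.
Reached (1/3) = 1. Collecting the sign flips along the way, the symbol is +1.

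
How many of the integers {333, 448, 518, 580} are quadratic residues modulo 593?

(333/593) = +1 → QR.
(448/593) = -1 → non-residue.
(518/593) = -1 → non-residue.
(580/593) = -1 → non-residue.
Total quadratic residues among the 4: 1.

1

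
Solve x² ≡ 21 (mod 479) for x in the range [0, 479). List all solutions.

Since 479 ≡ 3 (mod 4), a square root of 21 is 21^((479+1)/4) = 21^120 mod 479.
Repeated squaring: 21^2≡441, 21^4≡7, 21^8≡49, 21^16≡6, 21^32≡36, 21^64≡338 (mod 479).
21^120 = 21^(64+32+16+8) ≡ 220 (mod 479).
Check: 220² = 48400 ≡ 21 (mod 479). The two roots are 220 and 259.

220, 259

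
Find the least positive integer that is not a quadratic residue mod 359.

7

(2/359) = +1, so 2 is a residue.
(3/359) = +1, so 3 is a residue.
(4/359) = +1, so 4 is a residue.
(5/359) = +1, so 5 is a residue.
(6/359) = +1, so 6 is a residue.
(7/359) = −1, so 7 is the smallest positive non-residue mod 359.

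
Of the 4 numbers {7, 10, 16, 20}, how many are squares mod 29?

3

(7/29) = +1 → QR.
(10/29) = -1 → non-residue.
(16/29) = +1 → QR.
(20/29) = +1 → QR.
Total quadratic residues among the 4: 3.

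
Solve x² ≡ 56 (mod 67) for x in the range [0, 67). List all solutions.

18, 49

Since 67 ≡ 3 (mod 4), a square root of 56 is 56^((67+1)/4) = 56^17 mod 67.
Repeated squaring: 56^2≡54, 56^4≡35, 56^8≡19, 56^16≡26 (mod 67).
56^17 = 56^(16+1) ≡ 49 (mod 67).
Check: 49² = 2401 ≡ 56 (mod 67). The two roots are 18 and 49.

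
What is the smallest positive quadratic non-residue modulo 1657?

(2/1657) = +1, so 2 is a residue.
(3/1657) = +1, so 3 is a residue.
(4/1657) = +1, so 4 is a residue.
(5/1657) = −1, so 5 is the smallest positive non-residue mod 1657.

5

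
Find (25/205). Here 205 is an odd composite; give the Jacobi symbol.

0

Reciprocity: 25 ≡ 1 and 205 ≡ 1 (mod 4), so (25/205) = +(205/25).
Reduce top mod 25: now compute (5/25).
Reciprocity: 5 ≡ 1 and 25 ≡ 1 (mod 4), so (5/25) = +(25/5).
Reduce top mod 5: now compute (0/5).
Top reduces to 0: gcd > 1, so the symbol is 0.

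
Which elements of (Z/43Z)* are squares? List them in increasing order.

1 4 6 9 10 11 13 14 15 16 17 21 23 24 25 31 35 36 38 40 41

Square k = 1,…,21 (k and 43−k give the same square):
1²=1, 2²=4, 3²=9, 4²=16, 5²=25, 6²=36, 7²≡6, 8²≡21, 9²≡38, 10²≡14, 11²≡35, 12²≡15, 13²≡40, 14²≡24, 15²≡10, 16²≡41, 17²≡31, 18²≡23, 19²≡17, 20²≡13, 21²≡11 (mod 43).
So the quadratic residues mod 43 are {1, 4, 6, 9, 10, 11, 13, 14, 15, 16, 17, 21, 23, 24, 25, 31, 35, 36, 38, 40, 41}.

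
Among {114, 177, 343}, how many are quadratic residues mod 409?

0

(114/409) = -1 → non-residue.
(177/409) = -1 → non-residue.
(343/409) = -1 → non-residue.
Total quadratic residues among the 3: 0.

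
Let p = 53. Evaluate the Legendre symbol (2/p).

-1

Euler's criterion: (2/53) ≡ 2^26 (mod 53).
2^2 ≡ 4 (mod 53)
2^4 ≡ 16 (mod 53)
2^8 ≡ 44 (mod 53)
2^16 ≡ 28 (mod 53)
2^26 = 2^(16+8+2) ≡ 52 (mod 53).
Result is 52 ≡ −1, so (2/53) = −1.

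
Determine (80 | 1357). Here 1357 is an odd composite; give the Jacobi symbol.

-1

Pull out 2^4: since 1357 ≡ 5 (mod 8), (2/1357) = -1, so (2/1357)^4 = +1.
Reciprocity: 5 ≡ 1 and 1357 ≡ 1 (mod 4), so (5/1357) = +(1357/5).
Reduce top mod 5: now compute (2/5).
Pull out 2: since 5 ≡ 5 (mod 8), (2/5) = -1.
Reached (1/5) = 1. Collecting the sign flips along the way, the symbol is -1.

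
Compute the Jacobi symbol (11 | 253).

0

Reciprocity: 11 ≡ 3 and 253 ≡ 1 (mod 4), so (11/253) = +(253/11).
Reduce top mod 11: now compute (0/11).
Top reduces to 0: gcd > 1, so the symbol is 0.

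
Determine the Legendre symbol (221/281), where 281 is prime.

-1

Reciprocity: 221 ≡ 1 and 281 ≡ 1 (mod 4), so (221/281) = +(281/221).
Reduce top mod 221: now compute (60/221).
Pull out 2^2: since 221 ≡ 5 (mod 8), (2/221) = -1, so (2/221)^2 = +1.
Reciprocity: 15 ≡ 3 and 221 ≡ 1 (mod 4), so (15/221) = +(221/15).
Reduce top mod 15: now compute (11/15).
Reciprocity: 11 ≡ 3 and 15 ≡ 3 (mod 4), so (11/15) = −(15/11).
Reduce top mod 11: now compute (4/11).
Pull out 2^2: since 11 ≡ 3 (mod 8), (2/11) = -1, so (2/11)^2 = +1.
Reached (1/11) = 1. Collecting the sign flips along the way, the symbol is -1.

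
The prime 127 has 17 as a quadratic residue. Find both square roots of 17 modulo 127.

12, 115

Since 127 ≡ 3 (mod 4), a square root of 17 is 17^((127+1)/4) = 17^32 mod 127.
Repeated squaring: 17^2≡35, 17^4≡82, 17^8≡120, 17^16≡49, 17^32≡115 (mod 127).
17^32 = 17^(32) ≡ 115 (mod 127).
Check: 115² = 13225 ≡ 17 (mod 127). The two roots are 12 and 115.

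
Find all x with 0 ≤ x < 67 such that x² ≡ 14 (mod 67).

Since 67 ≡ 3 (mod 4), a square root of 14 is 14^((67+1)/4) = 14^17 mod 67.
Repeated squaring: 14^2≡62, 14^4≡25, 14^8≡22, 14^16≡15 (mod 67).
14^17 = 14^(16+1) ≡ 9 (mod 67).
Check: 9² = 81 ≡ 14 (mod 67). The two roots are 9 and 58.

9, 58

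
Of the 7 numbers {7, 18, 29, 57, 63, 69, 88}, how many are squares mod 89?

4

(7/89) = -1 → non-residue.
(18/89) = +1 → QR.
(29/89) = -1 → non-residue.
(57/89) = +1 → QR.
(63/89) = -1 → non-residue.
(69/89) = +1 → QR.
(88/89) = +1 → QR.
Total quadratic residues among the 7: 4.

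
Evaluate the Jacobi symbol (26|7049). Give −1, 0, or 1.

1

Pull out 2: since 7049 ≡ 1 (mod 8), (2/7049) = +1.
Reciprocity: 13 ≡ 1 and 7049 ≡ 1 (mod 4), so (13/7049) = +(7049/13).
Reduce top mod 13: now compute (3/13).
Reciprocity: 3 ≡ 3 and 13 ≡ 1 (mod 4), so (3/13) = +(13/3).
Reduce top mod 3: now compute (1/3).
Reached (1/3) = 1. Collecting the sign flips along the way, the symbol is +1.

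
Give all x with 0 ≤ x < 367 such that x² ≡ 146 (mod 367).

Since 367 ≡ 3 (mod 4), a square root of 146 is 146^((367+1)/4) = 146^92 mod 367.
Repeated squaring: 146^2≡30, 146^4≡166, 146^8≡31, 146^16≡227, 146^32≡149, 146^64≡181 (mod 367).
146^92 = 146^(64+16+8+4) ≡ 231 (mod 367).
Check: 231² = 53361 ≡ 146 (mod 367). The two roots are 136 and 231.

136, 231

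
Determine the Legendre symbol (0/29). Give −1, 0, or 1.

0

Top reduces to 0: gcd > 1, so the symbol is 0.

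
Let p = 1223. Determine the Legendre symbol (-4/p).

-1

First reduce: -4 ≡ 1219 (mod 1223).
Reciprocity: 1219 ≡ 3 and 1223 ≡ 3 (mod 4), so (1219/1223) = −(1223/1219).
Reduce top mod 1219: now compute (4/1219).
Pull out 2^2: since 1219 ≡ 3 (mod 8), (2/1219) = -1, so (2/1219)^2 = +1.
Reached (1/1219) = 1. Collecting the sign flips along the way, the symbol is -1.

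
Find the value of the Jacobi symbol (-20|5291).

-1

First reduce: -20 ≡ 5271 (mod 5291).
Reciprocity: 5271 ≡ 3 and 5291 ≡ 3 (mod 4), so (5271/5291) = −(5291/5271).
Reduce top mod 5271: now compute (20/5271).
Pull out 2^2: since 5271 ≡ 7 (mod 8), (2/5271) = +1, so (2/5271)^2 = +1.
Reciprocity: 5 ≡ 1 and 5271 ≡ 3 (mod 4), so (5/5271) = +(5271/5).
Reduce top mod 5: now compute (1/5).
Reached (1/5) = 1. Collecting the sign flips along the way, the symbol is -1.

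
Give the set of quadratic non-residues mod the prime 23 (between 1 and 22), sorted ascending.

5,7,10,11,14,15,17,19,20,21,22

Square k = 1,…,11 (k and 23−k give the same square):
1²=1, 2²=4, 3²=9, 4²=16, 5²≡2, 6²≡13, 7²≡3, 8²≡18, 9²≡12, 10²≡8, 11²≡6 (mod 23).
The residues are {1, 2, 3, 4, 6, 8, 9, 12, 13, 16, 18}; the non-residues are the remaining 11 nonzero classes.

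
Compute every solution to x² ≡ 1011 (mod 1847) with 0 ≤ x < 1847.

536, 1311

Since 1847 ≡ 3 (mod 4), a square root of 1011 is 1011^((1847+1)/4) = 1011^462 mod 1847.
Repeated squaring: 1011^2≡730, 1011^4≡964, 1011^8≡255, 1011^16≡380, 1011^32≡334, 1011^64≡736, 1011^128≡525, 1011^256≡422 (mod 1847).
1011^462 = 1011^(256+128+64+8+4+2) ≡ 536 (mod 1847).
Check: 536² = 287296 ≡ 1011 (mod 1847). The two roots are 536 and 1311.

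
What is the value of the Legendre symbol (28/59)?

1

Euler's criterion: (28/59) ≡ 28^29 (mod 59).
28^2 ≡ 17 (mod 59)
28^4 ≡ 53 (mod 59)
28^8 ≡ 36 (mod 59)
28^16 ≡ 57 (mod 59)
28^29 = 28^(16+8+4+1) ≡ 1 (mod 59).
Result is 1, so (28/59) = 1.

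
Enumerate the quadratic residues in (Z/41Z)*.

Square k = 1,…,20 (k and 41−k give the same square):
1²=1, 2²=4, 3²=9, 4²=16, 5²=25, 6²=36, 7²≡8, 8²≡23, 9²≡40, 10²≡18, 11²≡39, 12²≡21, 13²≡5, 14²≡32, 15²≡20, 16²≡10, 17²≡2, 18²≡37, 19²≡33, 20²≡31 (mod 41).
So the quadratic residues mod 41 are {1, 2, 4, 5, 8, 9, 10, 16, 18, 20, 21, 23, 25, 31, 32, 33, 36, 37, 39, 40}.

1 2 4 5 8 9 10 16 18 20 21 23 25 31 32 33 36 37 39 40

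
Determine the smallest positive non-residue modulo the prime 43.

(2/43) = −1, so 2 is the smallest positive non-residue mod 43.

2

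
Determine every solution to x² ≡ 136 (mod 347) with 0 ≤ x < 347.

92, 255

Since 347 ≡ 3 (mod 4), a square root of 136 is 136^((347+1)/4) = 136^87 mod 347.
Repeated squaring: 136^2≡105, 136^4≡268, 136^8≡342, 136^16≡25, 136^32≡278, 136^64≡250 (mod 347).
136^87 = 136^(64+16+4+2+1) ≡ 255 (mod 347).
Check: 255² = 65025 ≡ 136 (mod 347). The two roots are 92 and 255.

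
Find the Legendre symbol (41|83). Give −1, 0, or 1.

1

Euler's criterion: (41/83) ≡ 41^41 (mod 83).
41^2 ≡ 21 (mod 83)
41^4 ≡ 26 (mod 83)
41^8 ≡ 12 (mod 83)
41^16 ≡ 61 (mod 83)
41^32 ≡ 69 (mod 83)
41^41 = 41^(32+8+1) ≡ 1 (mod 83).
Result is 1, so (41/83) = 1.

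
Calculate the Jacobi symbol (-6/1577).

First reduce: -6 ≡ 1571 (mod 1577).
Reciprocity: 1571 ≡ 3 and 1577 ≡ 1 (mod 4), so (1571/1577) = +(1577/1571).
Reduce top mod 1571: now compute (6/1571).
Pull out 2: since 1571 ≡ 3 (mod 8), (2/1571) = -1.
Reciprocity: 3 ≡ 3 and 1571 ≡ 3 (mod 4), so (3/1571) = −(1571/3).
Reduce top mod 3: now compute (2/3).
Pull out 2: since 3 ≡ 3 (mod 8), (2/3) = -1.
Reached (1/3) = 1. Collecting the sign flips along the way, the symbol is -1.

-1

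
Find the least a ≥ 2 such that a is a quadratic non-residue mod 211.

2

(2/211) = −1, so 2 is the smallest positive non-residue mod 211.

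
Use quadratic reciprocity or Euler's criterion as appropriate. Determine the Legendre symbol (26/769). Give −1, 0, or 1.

-1

Euler's criterion: (26/769) ≡ 26^384 (mod 769).
26^2 ≡ 676 (mod 769)
26^4 ≡ 190 (mod 769)
26^8 ≡ 726 (mod 769)
26^16 ≡ 311 (mod 769)
26^32 ≡ 596 (mod 769)
26^64 ≡ 707 (mod 769)
26^128 ≡ 768 (mod 769)
26^256 ≡ 1 (mod 769)
26^384 = 26^(256+128) ≡ 768 (mod 769).
Result is 768 ≡ −1, so (26/769) = −1.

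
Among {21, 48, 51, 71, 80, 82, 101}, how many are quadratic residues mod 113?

2

(21/113) = -1 → non-residue.
(48/113) = -1 → non-residue.
(51/113) = +1 → QR.
(71/113) = -1 → non-residue.
(80/113) = -1 → non-residue.
(82/113) = +1 → QR.
(101/113) = -1 → non-residue.
Total quadratic residues among the 7: 2.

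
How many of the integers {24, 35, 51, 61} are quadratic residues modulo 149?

(24/149) = +1 → QR.
(35/149) = +1 → QR.
(51/149) = -1 → non-residue.
(61/149) = +1 → QR.
Total quadratic residues among the 4: 3.

3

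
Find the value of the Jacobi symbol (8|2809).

Pull out 2^3: since 2809 ≡ 1 (mod 8), (2/2809) = +1, so (2/2809)^3 = +1.
Reached (1/2809) = 1. Collecting the sign flips along the way, the symbol is +1.

1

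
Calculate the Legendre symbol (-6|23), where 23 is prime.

-1

First reduce: -6 ≡ 17 (mod 23).
Reciprocity: 17 ≡ 1 and 23 ≡ 3 (mod 4), so (17/23) = +(23/17).
Reduce top mod 17: now compute (6/17).
Pull out 2: since 17 ≡ 1 (mod 8), (2/17) = +1.
Reciprocity: 3 ≡ 3 and 17 ≡ 1 (mod 4), so (3/17) = +(17/3).
Reduce top mod 3: now compute (2/3).
Pull out 2: since 3 ≡ 3 (mod 8), (2/3) = -1.
Reached (1/3) = 1. Collecting the sign flips along the way, the symbol is -1.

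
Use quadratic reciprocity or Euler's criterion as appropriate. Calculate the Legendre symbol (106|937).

1

Euler's criterion: (106/937) ≡ 106^468 (mod 937).
106^2 ≡ 929 (mod 937)
106^4 ≡ 64 (mod 937)
106^8 ≡ 348 (mod 937)
106^16 ≡ 231 (mod 937)
106^32 ≡ 889 (mod 937)
106^64 ≡ 430 (mod 937)
106^128 ≡ 311 (mod 937)
106^256 ≡ 210 (mod 937)
106^468 = 106^(256+128+64+16+4) ≡ 1 (mod 937).
Result is 1, so (106/937) = 1.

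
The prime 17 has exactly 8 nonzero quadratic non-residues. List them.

3, 5, 6, 7, 10, 11, 12, 14

Square k = 1,…,8 (k and 17−k give the same square):
1²=1, 2²=4, 3²=9, 4²=16, 5²≡8, 6²≡2, 7²≡15, 8²≡13 (mod 17).
The residues are {1, 2, 4, 8, 9, 13, 15, 16}; the non-residues are the remaining 8 nonzero classes.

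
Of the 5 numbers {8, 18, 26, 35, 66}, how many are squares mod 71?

2

(8/71) = +1 → QR.
(18/71) = +1 → QR.
(26/71) = -1 → non-residue.
(35/71) = -1 → non-residue.
(66/71) = -1 → non-residue.
Total quadratic residues among the 5: 2.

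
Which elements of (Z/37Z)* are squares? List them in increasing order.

1, 3, 4, 7, 9, 10, 11, 12, 16, 21, 25, 26, 27, 28, 30, 33, 34, 36

Square k = 1,…,18 (k and 37−k give the same square):
1²=1, 2²=4, 3²=9, 4²=16, 5²=25, 6²=36, 7²≡12, 8²≡27, 9²≡7, 10²≡26, 11²≡10, 12²≡33, 13²≡21, 14²≡11, 15²≡3, 16²≡34, 17²≡30, 18²≡28 (mod 37).
So the quadratic residues mod 37 are {1, 3, 4, 7, 9, 10, 11, 12, 16, 21, 25, 26, 27, 28, 30, 33, 34, 36}.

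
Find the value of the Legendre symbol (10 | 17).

-1

Euler's criterion: (10/17) ≡ 10^8 (mod 17).
10^2 ≡ 15 (mod 17)
10^4 ≡ 4 (mod 17)
10^8 ≡ 16 (mod 17)
10^8 = 10^(8) ≡ 16 (mod 17).
Result is 16 ≡ −1, so (10/17) = −1.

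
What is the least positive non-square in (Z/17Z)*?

3

(2/17) = +1, so 2 is a residue.
(3/17) = −1, so 3 is the smallest positive non-residue mod 17.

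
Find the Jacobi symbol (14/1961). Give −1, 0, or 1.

1

Pull out 2: since 1961 ≡ 1 (mod 8), (2/1961) = +1.
Reciprocity: 7 ≡ 3 and 1961 ≡ 1 (mod 4), so (7/1961) = +(1961/7).
Reduce top mod 7: now compute (1/7).
Reached (1/7) = 1. Collecting the sign flips along the way, the symbol is +1.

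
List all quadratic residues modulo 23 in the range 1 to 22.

Square k = 1,…,11 (k and 23−k give the same square):
1²=1, 2²=4, 3²=9, 4²=16, 5²≡2, 6²≡13, 7²≡3, 8²≡18, 9²≡12, 10²≡8, 11²≡6 (mod 23).
So the quadratic residues mod 23 are {1, 2, 3, 4, 6, 8, 9, 12, 13, 16, 18}.

1 2 3 4 6 8 9 12 13 16 18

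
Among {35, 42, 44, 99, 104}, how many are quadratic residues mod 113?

3

(35/113) = -1 → non-residue.
(42/113) = -1 → non-residue.
(44/113) = +1 → QR.
(99/113) = +1 → QR.
(104/113) = +1 → QR.
Total quadratic residues among the 5: 3.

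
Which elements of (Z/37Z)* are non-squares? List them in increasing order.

2 5 6 8 13 14 15 17 18 19 20 22 23 24 29 31 32 35

Square k = 1,…,18 (k and 37−k give the same square):
1²=1, 2²=4, 3²=9, 4²=16, 5²=25, 6²=36, 7²≡12, 8²≡27, 9²≡7, 10²≡26, 11²≡10, 12²≡33, 13²≡21, 14²≡11, 15²≡3, 16²≡34, 17²≡30, 18²≡28 (mod 37).
The residues are {1, 3, 4, 7, 9, 10, 11, 12, 16, 21, 25, 26, 27, 28, 30, 33, 34, 36}; the non-residues are the remaining 18 nonzero classes.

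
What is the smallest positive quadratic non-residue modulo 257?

(2/257) = +1, so 2 is a residue.
(3/257) = −1, so 3 is the smallest positive non-residue mod 257.

3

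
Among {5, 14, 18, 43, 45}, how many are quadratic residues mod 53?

1

(5/53) = -1 → non-residue.
(14/53) = -1 → non-residue.
(18/53) = -1 → non-residue.
(43/53) = +1 → QR.
(45/53) = -1 → non-residue.
Total quadratic residues among the 5: 1.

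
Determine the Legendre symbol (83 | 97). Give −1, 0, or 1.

-1

Reciprocity: 83 ≡ 3 and 97 ≡ 1 (mod 4), so (83/97) = +(97/83).
Reduce top mod 83: now compute (14/83).
Pull out 2: since 83 ≡ 3 (mod 8), (2/83) = -1.
Reciprocity: 7 ≡ 3 and 83 ≡ 3 (mod 4), so (7/83) = −(83/7).
Reduce top mod 7: now compute (6/7).
Pull out 2: since 7 ≡ 7 (mod 8), (2/7) = +1.
Reciprocity: 3 ≡ 3 and 7 ≡ 3 (mod 4), so (3/7) = −(7/3).
Reduce top mod 3: now compute (1/3).
Reached (1/3) = 1. Collecting the sign flips along the way, the symbol is -1.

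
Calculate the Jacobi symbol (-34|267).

First reduce: -34 ≡ 233 (mod 267).
Reciprocity: 233 ≡ 1 and 267 ≡ 3 (mod 4), so (233/267) = +(267/233).
Reduce top mod 233: now compute (34/233).
Pull out 2: since 233 ≡ 1 (mod 8), (2/233) = +1.
Reciprocity: 17 ≡ 1 and 233 ≡ 1 (mod 4), so (17/233) = +(233/17).
Reduce top mod 17: now compute (12/17).
Pull out 2^2: since 17 ≡ 1 (mod 8), (2/17) = +1, so (2/17)^2 = +1.
Reciprocity: 3 ≡ 3 and 17 ≡ 1 (mod 4), so (3/17) = +(17/3).
Reduce top mod 3: now compute (2/3).
Pull out 2: since 3 ≡ 3 (mod 8), (2/3) = -1.
Reached (1/3) = 1. Collecting the sign flips along the way, the symbol is -1.

-1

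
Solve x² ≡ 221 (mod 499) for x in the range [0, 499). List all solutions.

Since 499 ≡ 3 (mod 4), a square root of 221 is 221^((499+1)/4) = 221^125 mod 499.
Repeated squaring: 221^2≡438, 221^4≡228, 221^8≡88, 221^16≡259, 221^32≡215, 221^64≡317 (mod 499).
221^125 = 221^(64+32+16+8+4+1) ≡ 101 (mod 499).
Check: 101² = 10201 ≡ 221 (mod 499). The two roots are 101 and 398.

101, 398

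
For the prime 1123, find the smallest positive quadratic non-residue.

(2/1123) = −1, so 2 is the smallest positive non-residue mod 1123.

2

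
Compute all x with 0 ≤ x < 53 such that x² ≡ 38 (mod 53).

53 ≡ 1 (mod 4), so we find a root by search.
Trying successive values, 12² = 144 ≡ 38 (mod 53). The other root is 53 − 12 = 41.

12, 41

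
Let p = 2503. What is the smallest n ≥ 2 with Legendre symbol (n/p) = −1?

3

(2/2503) = +1, so 2 is a residue.
(3/2503) = −1, so 3 is the smallest positive non-residue mod 2503.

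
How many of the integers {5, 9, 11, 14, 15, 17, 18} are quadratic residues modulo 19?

4

(5/19) = +1 → QR.
(9/19) = +1 → QR.
(11/19) = +1 → QR.
(14/19) = -1 → non-residue.
(15/19) = -1 → non-residue.
(17/19) = +1 → QR.
(18/19) = -1 → non-residue.
Total quadratic residues among the 7: 4.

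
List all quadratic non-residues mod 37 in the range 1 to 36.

2,5,6,8,13,14,15,17,18,19,20,22,23,24,29,31,32,35

Square k = 1,…,18 (k and 37−k give the same square):
1²=1, 2²=4, 3²=9, 4²=16, 5²=25, 6²=36, 7²≡12, 8²≡27, 9²≡7, 10²≡26, 11²≡10, 12²≡33, 13²≡21, 14²≡11, 15²≡3, 16²≡34, 17²≡30, 18²≡28 (mod 37).
The residues are {1, 3, 4, 7, 9, 10, 11, 12, 16, 21, 25, 26, 27, 28, 30, 33, 34, 36}; the non-residues are the remaining 18 nonzero classes.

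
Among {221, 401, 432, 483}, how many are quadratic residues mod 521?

(221/521) = -1 → non-residue.
(401/521) = -1 → non-residue.
(432/521) = -1 → non-residue.
(483/521) = -1 → non-residue.
Total quadratic residues among the 4: 0.

0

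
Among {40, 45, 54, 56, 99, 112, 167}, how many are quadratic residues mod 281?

5

(40/281) = +1 → QR.
(45/281) = +1 → QR.
(54/281) = -1 → non-residue.
(56/281) = +1 → QR.
(99/281) = -1 → non-residue.
(112/281) = +1 → QR.
(167/281) = +1 → QR.
Total quadratic residues among the 7: 5.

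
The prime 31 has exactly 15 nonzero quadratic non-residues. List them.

Square k = 1,…,15 (k and 31−k give the same square):
1²=1, 2²=4, 3²=9, 4²=16, 5²=25, 6²≡5, 7²≡18, 8²≡2, 9²≡19, 10²≡7, 11²≡28, 12²≡20, 13²≡14, 14²≡10, 15²≡8 (mod 31).
The residues are {1, 2, 4, 5, 7, 8, 9, 10, 14, 16, 18, 19, 20, 25, 28}; the non-residues are the remaining 15 nonzero classes.

3, 6, 11, 12, 13, 15, 17, 21, 22, 23, 24, 26, 27, 29, 30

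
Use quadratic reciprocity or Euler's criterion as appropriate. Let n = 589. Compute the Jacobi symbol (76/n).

0

Pull out 2^2: since 589 ≡ 5 (mod 8), (2/589) = -1, so (2/589)^2 = +1.
Reciprocity: 19 ≡ 3 and 589 ≡ 1 (mod 4), so (19/589) = +(589/19).
Reduce top mod 19: now compute (0/19).
Top reduces to 0: gcd > 1, so the symbol is 0.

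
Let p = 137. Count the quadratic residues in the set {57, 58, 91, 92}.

0

(57/137) = -1 → non-residue.
(58/137) = -1 → non-residue.
(91/137) = -1 → non-residue.
(92/137) = -1 → non-residue.
Total quadratic residues among the 4: 0.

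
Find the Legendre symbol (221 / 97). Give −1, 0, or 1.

1

First reduce: 221 ≡ 27 (mod 97).
Reciprocity: 27 ≡ 3 and 97 ≡ 1 (mod 4), so (27/97) = +(97/27).
Reduce top mod 27: now compute (16/27).
Pull out 2^4: since 27 ≡ 3 (mod 8), (2/27) = -1, so (2/27)^4 = +1.
Reached (1/27) = 1. Collecting the sign flips along the way, the symbol is +1.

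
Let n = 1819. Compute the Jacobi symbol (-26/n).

1

First reduce: -26 ≡ 1793 (mod 1819).
Reciprocity: 1793 ≡ 1 and 1819 ≡ 3 (mod 4), so (1793/1819) = +(1819/1793).
Reduce top mod 1793: now compute (26/1793).
Pull out 2: since 1793 ≡ 1 (mod 8), (2/1793) = +1.
Reciprocity: 13 ≡ 1 and 1793 ≡ 1 (mod 4), so (13/1793) = +(1793/13).
Reduce top mod 13: now compute (12/13).
Pull out 2^2: since 13 ≡ 5 (mod 8), (2/13) = -1, so (2/13)^2 = +1.
Reciprocity: 3 ≡ 3 and 13 ≡ 1 (mod 4), so (3/13) = +(13/3).
Reduce top mod 3: now compute (1/3).
Reached (1/3) = 1. Collecting the sign flips along the way, the symbol is +1.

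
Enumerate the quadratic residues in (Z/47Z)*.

1, 2, 3, 4, 6, 7, 8, 9, 12, 14, 16, 17, 18, 21, 24, 25, 27, 28, 32, 34, 36, 37, 42

Square k = 1,…,23 (k and 47−k give the same square):
1²=1, 2²=4, 3²=9, 4²=16, 5²=25, 6²=36, 7²≡2, 8²≡17, 9²≡34, 10²≡6, 11²≡27, 12²≡3, 13²≡28, 14²≡8, 15²≡37, 16²≡21, 17²≡7, 18²≡42, 19²≡32, 20²≡24, 21²≡18, 22²≡14, 23²≡12 (mod 47).
So the quadratic residues mod 47 are {1, 2, 3, 4, 6, 7, 8, 9, 12, 14, 16, 17, 18, 21, 24, 25, 27, 28, 32, 34, 36, 37, 42}.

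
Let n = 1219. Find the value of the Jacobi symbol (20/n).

1

Pull out 2^2: since 1219 ≡ 3 (mod 8), (2/1219) = -1, so (2/1219)^2 = +1.
Reciprocity: 5 ≡ 1 and 1219 ≡ 3 (mod 4), so (5/1219) = +(1219/5).
Reduce top mod 5: now compute (4/5).
Pull out 2^2: since 5 ≡ 5 (mod 8), (2/5) = -1, so (2/5)^2 = +1.
Reached (1/5) = 1. Collecting the sign flips along the way, the symbol is +1.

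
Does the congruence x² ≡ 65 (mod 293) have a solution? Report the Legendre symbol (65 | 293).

1

Reciprocity: 65 ≡ 1 and 293 ≡ 1 (mod 4), so (65/293) = +(293/65).
Reduce top mod 65: now compute (33/65).
Reciprocity: 33 ≡ 1 and 65 ≡ 1 (mod 4), so (33/65) = +(65/33).
Reduce top mod 33: now compute (32/33).
Pull out 2^5: since 33 ≡ 1 (mod 8), (2/33) = +1, so (2/33)^5 = +1.
Reached (1/33) = 1. Collecting the sign flips along the way, the symbol is +1.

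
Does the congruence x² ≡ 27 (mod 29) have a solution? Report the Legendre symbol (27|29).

-1

Reciprocity: 27 ≡ 3 and 29 ≡ 1 (mod 4), so (27/29) = +(29/27).
Reduce top mod 27: now compute (2/27).
Pull out 2: since 27 ≡ 3 (mod 8), (2/27) = -1.
Reached (1/27) = 1. Collecting the sign flips along the way, the symbol is -1.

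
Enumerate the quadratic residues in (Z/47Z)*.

1,2,3,4,6,7,8,9,12,14,16,17,18,21,24,25,27,28,32,34,36,37,42

Square k = 1,…,23 (k and 47−k give the same square):
1²=1, 2²=4, 3²=9, 4²=16, 5²=25, 6²=36, 7²≡2, 8²≡17, 9²≡34, 10²≡6, 11²≡27, 12²≡3, 13²≡28, 14²≡8, 15²≡37, 16²≡21, 17²≡7, 18²≡42, 19²≡32, 20²≡24, 21²≡18, 22²≡14, 23²≡12 (mod 47).
So the quadratic residues mod 47 are {1, 2, 3, 4, 6, 7, 8, 9, 12, 14, 16, 17, 18, 21, 24, 25, 27, 28, 32, 34, 36, 37, 42}.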